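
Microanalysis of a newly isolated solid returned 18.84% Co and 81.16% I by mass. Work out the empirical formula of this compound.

CoI2

Assume 100 g: 18.84 g Co, 81.16 g I.
n(Co) = 18.84/58.93 = 0.3197, n(I) = 81.16/126.90 = 0.6396
Smallest is Co at 0.3197 mol; normalising gives Co 1.000, I 2.000
→ CoI2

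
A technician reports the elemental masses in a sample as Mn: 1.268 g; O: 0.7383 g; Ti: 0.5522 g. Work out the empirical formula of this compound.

Mn2O4Ti

Moles — Mn: 1.268 / 54.94 = 0.02308 mol; O: 0.7383 / 16.00 = 0.04614 mol; Ti: 0.5522 / 47.87 = 0.01154 mol
Ratios (÷ 0.01154): Mn 2.001, O 4.000, Ti 1.000
≈ 2:4:1 → Mn2O4Ti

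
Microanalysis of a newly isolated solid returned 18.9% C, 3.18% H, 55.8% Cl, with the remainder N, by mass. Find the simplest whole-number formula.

Assume 100 g: 18.9 g C, 3.18 g H, 55.8 g Cl, 22.12 g N.
C: 18.9 g ÷ 12.01 g/mol = 1.574 mol
H: 3.18 g ÷ 1.008 g/mol = 3.155 mol
Cl: 55.8 g ÷ 35.45 g/mol = 1.574 mol
N: 22.12 g ÷ 14.01 g/mol = 1.579 mol
Ratios (÷ 1.574): C 1.000, H 2.005, Cl 1.000, N 1.003
Ratio ≈ 1:2:1:1, so the empirical formula is CH2ClN

CH2ClN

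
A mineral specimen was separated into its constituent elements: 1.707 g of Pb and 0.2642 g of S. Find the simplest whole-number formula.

PbS

Moles — Pb: 1.707 / 207.2 = 0.008238 mol; S: 0.2642 / 32.07 = 0.008238 mol
Smallest is S at 0.008238 mol; normalising gives Pb 1.000, S 1.000
→ PbS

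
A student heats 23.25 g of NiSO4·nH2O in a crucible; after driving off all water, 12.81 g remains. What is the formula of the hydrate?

Mass of water lost = 23.25 − 12.81 = 10.44 g → 10.44 / 18.02 = 0.5794 mol H2O
Molar mass of NiSO4 = 154.76 g/mol → mol NiSO4 = 12.81 / 154.76 = 0.08277
n = 0.5794 / 0.08277 = 7.00 ≈ 7 → NiSO4·7H2O

NiSO4·7H2O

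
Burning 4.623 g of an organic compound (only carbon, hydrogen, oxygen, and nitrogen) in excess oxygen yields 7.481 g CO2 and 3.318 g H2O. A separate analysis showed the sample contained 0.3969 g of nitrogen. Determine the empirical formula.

mol C = 7.481 / 44.01 = 0.1700; mass C = 0.1700 × 12.01 = 2.042 g
mol H = 2 × (3.318 / 18.02) = 0.3683; mass H = 0.3683 × 1.008 = 0.3712 g
mol N = 0.3969 / 14.01 = 0.02833
mass O = 4.623 − (2.810) = 1.813 g → mol O = 0.1133
Ratios (÷ 0.02833): C 6.000, H 12.999, N 1.000, O 4.001
Ratio ≈ 6:13:1:4, so the empirical formula is C6H13NO4

C6H13NO4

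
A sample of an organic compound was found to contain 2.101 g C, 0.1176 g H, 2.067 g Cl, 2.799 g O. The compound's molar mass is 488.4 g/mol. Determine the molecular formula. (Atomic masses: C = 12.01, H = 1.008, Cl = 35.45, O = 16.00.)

C12H8Cl4O12

n(C) = 2.101/12.01 = 0.1749, n(H) = 0.1176/1.008 = 0.1167, n(Cl) = 2.067/35.45 = 0.05831, n(O) = 2.799/16.00 = 0.1749
Ratios (÷ 0.05831): C 3.000, H 2.001, Cl 1.000, O 3.000
Ratio ≈ 3:2:1:3, so the empirical formula is C3H2ClO3
Empirical-formula mass = 121.50 g/mol
n = 488.4 / 121.50 = 4.02 ≈ 4
Molecular formula = (C3H2ClO3)×4 = C12H8Cl4O12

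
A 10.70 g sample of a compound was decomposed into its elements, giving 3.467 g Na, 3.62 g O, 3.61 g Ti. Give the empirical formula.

Na2O3Ti

Na: 3.467 g ÷ 22.99 g/mol = 0.1508 mol
O: 3.62 g ÷ 16.00 g/mol = 0.2263 mol
Ti: 3.61 g ÷ 47.87 g/mol = 0.07541 mol
Divide by the smallest (0.07541 mol Ti): Na 2.000, O 3.000, Ti 1.000
≈ 2:3:1 → Na2O3Ti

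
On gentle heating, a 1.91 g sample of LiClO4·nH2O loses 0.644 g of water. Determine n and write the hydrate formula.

Mass of anhydrous LiClO4 = 1.91 − 0.644 = 1.266 g
mol H2O = 0.644 / 18.02 = 0.03574
Molar mass of LiClO4 = 106.39 g/mol → mol LiClO4 = 1.266 / 106.39 = 0.0119
n = 0.03574 / 0.0119 = 3.00 ≈ 3 → LiClO4·3H2O

LiClO4·3H2O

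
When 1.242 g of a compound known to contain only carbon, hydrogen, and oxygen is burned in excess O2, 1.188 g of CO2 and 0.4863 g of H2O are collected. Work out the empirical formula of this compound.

CH2O2

mol C = 1.188 / 44.01 = 0.02699; mass C = 0.02699 × 12.01 = 0.3242 g
mol H = 2 × (0.4863 / 18.02) = 0.05397; mass H = 0.05397 × 1.008 = 0.05441 g
mass O = 1.242 − (0.3786) = 0.8634 g → mol O = 0.05396
Divide by the smallest (0.02699 mol C): C 1.000, H 1.999, O 1.999
Ratio ≈ 1:2:2, so the empirical formula is CH2O2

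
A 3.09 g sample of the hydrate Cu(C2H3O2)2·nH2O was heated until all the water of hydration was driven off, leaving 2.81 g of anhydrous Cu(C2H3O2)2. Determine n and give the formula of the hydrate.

Cu(C2H3O2)2·H2O

Mass of water lost = 3.09 − 2.81 = 0.28 g → 0.28 / 18.02 = 0.01554 mol H2O
Molar mass of Cu(C2H3O2)2 = 181.64 g/mol → mol Cu(C2H3O2)2 = 2.81 / 181.64 = 0.01547
n = 0.01554 / 0.01547 = 1.00 ≈ 1 → Cu(C2H3O2)2·H2O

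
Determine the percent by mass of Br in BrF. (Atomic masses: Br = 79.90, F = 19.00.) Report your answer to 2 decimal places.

80.79%

Molar mass = 1(79.90) + 1(19.00) = 98.900 g/mol
Mass of Br per mole = 1 × 79.90 = 79.900 g
% Br = 79.900 / 98.900 × 100 = 80.79%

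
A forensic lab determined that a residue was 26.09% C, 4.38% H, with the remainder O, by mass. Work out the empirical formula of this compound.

CH2O2

Assume 100 g: 26.09 g C, 4.38 g H, 69.53 g O.
Moles — C: 26.09 / 12.01 = 2.172 mol; H: 4.38 / 1.008 = 4.345 mol; O: 69.53 / 16.00 = 4.346 mol
Ratios (÷ 2.172): C 1.000, H 2.000, O 2.000
≈ 1:2:2 → CH2O2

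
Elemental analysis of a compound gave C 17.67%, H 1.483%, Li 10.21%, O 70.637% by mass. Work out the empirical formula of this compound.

CHLiO3

Assume 100 g: 17.67 g C, 1.483 g H, 10.21 g Li, 70.637 g O.
n(C) = 17.67/12.01 = 1.471, n(H) = 1.483/1.008 = 1.471, n(Li) = 10.21/6.94 = 1.471, n(O) = 70.637/16.00 = 4.415
Ratios (÷ 1.471): C 1.000, H 1.000, Li 1.000, O 3.001
→ CHLiO3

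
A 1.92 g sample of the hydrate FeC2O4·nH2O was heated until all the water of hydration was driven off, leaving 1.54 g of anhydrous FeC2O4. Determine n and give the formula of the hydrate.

Mass of water lost = 1.92 − 1.54 = 0.38 g → 0.38 / 18.02 = 0.02109 mol H2O
Molar mass of FeC2O4 = 143.87 g/mol → mol FeC2O4 = 1.54 / 143.87 = 0.0107
n = 0.02109 / 0.0107 = 1.97 ≈ 2 → FeC2O4·2H2O

FeC2O4·2H2O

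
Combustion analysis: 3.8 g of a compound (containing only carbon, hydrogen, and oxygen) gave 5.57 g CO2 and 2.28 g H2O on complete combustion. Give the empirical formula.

mol C = 5.57 / 44.01 = 0.1266; mass C = 0.1266 × 12.01 = 1.520 g
mol H = 2 × (2.28 / 18.02) = 0.2531; mass H = 0.2531 × 1.008 = 0.2551 g
mass O = 3.8 − (1.775) = 2.025 g → mol O = 0.1266
Ratios (÷ 0.1266): C 1.000, H 2.000, O 1.000
≈ 1:2:1 → CH2O

CH2O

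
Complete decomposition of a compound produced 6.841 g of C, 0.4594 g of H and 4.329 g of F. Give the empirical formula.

n(C) = 6.841/12.01 = 0.5696, n(H) = 0.4594/1.008 = 0.4558, n(F) = 4.329/19.00 = 0.2278
Smallest is F at 0.2278 mol; normalising gives C 2.500, H 2.000, F 1.000
Scaling by 2: C 5.00, H 4.00, F 2.00 → C5H4F2

C5H4F2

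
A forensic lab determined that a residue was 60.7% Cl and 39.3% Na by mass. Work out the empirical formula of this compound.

Assume 100 g: 60.7 g Cl, 39.3 g Na.
Moles — Cl: 60.7 / 35.45 = 1.712 mol; Na: 39.3 / 22.99 = 1.709 mol
Divide by the smallest (1.709 mol Na): Cl 1.002, Na 1.000
Ratio ≈ 1:1, so the empirical formula is ClNa

ClNa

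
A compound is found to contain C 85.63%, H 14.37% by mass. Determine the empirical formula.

CH2

Assume 100 g: 85.63 g C, 14.37 g H.
Moles — C: 85.63 / 12.01 = 7.13 mol; H: 14.37 / 1.008 = 14.26 mol
Divide by the smallest (7.13 mol C): C 1.000, H 1.999
≈ 1:2 → CH2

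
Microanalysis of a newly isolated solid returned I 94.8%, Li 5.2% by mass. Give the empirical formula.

ILi

Assume 100 g: 94.8 g I, 5.2 g Li.
I: 94.8 g ÷ 126.90 g/mol = 0.747 mol
Li: 5.2 g ÷ 6.94 g/mol = 0.7493 mol
Ratios (÷ 0.747): I 1.000, Li 1.003
Ratio ≈ 1:1, so the empirical formula is ILi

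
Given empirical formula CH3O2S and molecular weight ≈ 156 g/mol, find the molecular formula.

Empirical-formula mass = 79.10 g/mol
n = 156 / 79.10 = 1.97 ≈ 2
Molecular formula = (CH3O2S)2 = C2H6O4S2

C2H6O4S2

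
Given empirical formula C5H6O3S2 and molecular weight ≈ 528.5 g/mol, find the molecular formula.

C15H18O9S6

Empirical-formula mass = 178.24 g/mol
n = 528.5 / 178.24 = 2.97 ≈ 3
Molecular formula = (C5H6O3S2)3 = C15H18O9S6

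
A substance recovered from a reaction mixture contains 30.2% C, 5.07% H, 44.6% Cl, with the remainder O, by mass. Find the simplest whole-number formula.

Assume 100 g: 30.2 g C, 5.07 g H, 44.6 g Cl, 20.13 g O.
C: 30.2 g ÷ 12.01 g/mol = 2.515 mol
H: 5.07 g ÷ 1.008 g/mol = 5.03 mol
Cl: 44.6 g ÷ 35.45 g/mol = 1.258 mol
O: 20.13 g ÷ 16.00 g/mol = 1.258 mol
Divide by the smallest (1.258 mol Cl): C 1.999, H 3.998, Cl 1.000, O 1.000
≈ 2:4:1:1 → C2H4ClO

C2H4ClO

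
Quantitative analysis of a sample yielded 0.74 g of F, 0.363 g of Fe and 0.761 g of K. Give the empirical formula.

F: 0.74 g ÷ 19.00 g/mol = 0.03895 mol
Fe: 0.363 g ÷ 55.85 g/mol = 0.0065 mol
K: 0.761 g ÷ 39.10 g/mol = 0.01946 mol
Divide by the smallest (0.0065 mol Fe): F 5.992, Fe 1.000, K 2.995
Ratio ≈ 6:1:3, so the empirical formula is F6FeK3

F6FeK3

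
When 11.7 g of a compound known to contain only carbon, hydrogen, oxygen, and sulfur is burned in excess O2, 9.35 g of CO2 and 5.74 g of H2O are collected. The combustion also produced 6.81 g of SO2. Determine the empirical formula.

mol C = 9.35 / 44.01 = 0.2125; mass C = 0.2125 × 12.01 = 2.552 g
mol H = 2 × (5.74 / 18.02) = 0.6371; mass H = 0.6371 × 1.008 = 0.6422 g
mol S = 6.81 / 64.07 = 0.1063; mass S = 3.409 g
mass O = 11.7 − (6.602) = 5.098 g → mol O = 0.3186
Divide by the smallest (0.1063 mol S): C 1.999, H 5.994, O 2.997, S 1.000
→ C2H6O3S

C2H6O3S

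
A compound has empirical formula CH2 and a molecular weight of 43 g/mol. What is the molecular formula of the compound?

Empirical-formula mass = 14.03 g/mol
n = 43 / 14.03 = 3.07 ≈ 3
Molecular formula = (CH2)3 = C3H6

C3H6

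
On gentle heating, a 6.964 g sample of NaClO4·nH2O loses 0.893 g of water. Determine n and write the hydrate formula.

NaClO4·H2O

Mass of anhydrous NaClO4 = 6.964 − 0.893 = 6.071 g
mol H2O = 0.893 / 18.02 = 0.04956
Molar mass of NaClO4 = 122.44 g/mol → mol NaClO4 = 6.071 / 122.44 = 0.04958
n = 0.04956 / 0.04958 = 1.00 ≈ 1 → NaClO4·H2O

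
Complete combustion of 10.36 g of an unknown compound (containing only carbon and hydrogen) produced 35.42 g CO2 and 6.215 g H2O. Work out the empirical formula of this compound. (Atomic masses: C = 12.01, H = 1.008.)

mol C = 35.42 / 44.01 = 0.8048; mass C = 0.8048 × 12.01 = 9.666 g
mol H = 2 × (6.215 / 18.02) = 0.6898; mass H = 0.6898 × 1.008 = 0.6953 g
Divide by the smallest (0.6898 mol H): C 1.167, H 1.000
Scaling by 6: C 7.00, H 6.00 → C7H6

C7H6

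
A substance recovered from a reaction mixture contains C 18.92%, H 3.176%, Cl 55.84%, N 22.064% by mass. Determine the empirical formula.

Assume 100 g: 18.92 g C, 3.176 g H, 55.84 g Cl, 22.064 g N.
Moles — C: 18.92 / 12.01 = 1.575 mol; H: 3.176 / 1.008 = 3.151 mol; Cl: 55.84 / 35.45 = 1.575 mol; N: 22.064 / 14.01 = 1.575 mol
Ratios (÷ 1.575): C 1.000, H 2.001, Cl 1.000, N 1.000
→ CH2ClN

CH2ClN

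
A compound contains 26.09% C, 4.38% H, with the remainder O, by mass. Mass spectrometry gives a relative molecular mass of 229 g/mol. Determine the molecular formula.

Assume 100 g: 26.09 g C, 4.38 g H, 69.53 g O.
Moles — C: 26.09 / 12.01 = 2.172 mol; H: 4.38 / 1.008 = 4.345 mol; O: 69.53 / 16.00 = 4.346 mol
Divide by the smallest (2.172 mol C): C 1.000, H 2.000, O 2.000
→ CH2O2
Empirical-formula mass = 46.03 g/mol
n = 229 / 46.03 = 4.98 ≈ 5
Molecular formula = (CH2O2)×5 = C5H10O10

C5H10O10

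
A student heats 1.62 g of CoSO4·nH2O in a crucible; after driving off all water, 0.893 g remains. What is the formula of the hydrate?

CoSO4·7H2O

Mass of water lost = 1.62 − 0.893 = 0.727 g → 0.727 / 18.02 = 0.04034 mol H2O
Molar mass of CoSO4 = 155.00 g/mol → mol CoSO4 = 0.893 / 155.00 = 0.005761
n = 0.04034 / 0.005761 = 7.00 ≈ 7 → CoSO4·7H2O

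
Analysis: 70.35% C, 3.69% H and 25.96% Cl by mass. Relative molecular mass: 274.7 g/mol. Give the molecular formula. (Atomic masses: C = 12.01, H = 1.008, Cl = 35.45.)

C16H10Cl2

Assume 100 g: 70.35 g C, 3.69 g H, 25.96 g Cl.
n(C) = 70.35/12.01 = 5.858, n(H) = 3.69/1.008 = 3.661, n(Cl) = 25.96/35.45 = 0.7323
Smallest is Cl at 0.7323 mol; normalising gives C 7.999, H 4.999, Cl 1.000
Ratio ≈ 8:5:1, so the empirical formula is C8H5Cl
Empirical-formula mass = 136.57 g/mol
n = 274.7 / 136.57 = 2.01 ≈ 2
Molecular formula = (C8H5Cl)×2 = C16H10Cl2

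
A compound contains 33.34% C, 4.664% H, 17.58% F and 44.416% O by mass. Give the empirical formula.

C3H5FO3

Assume 100 g: 33.34 g C, 4.664 g H, 17.58 g F, 44.416 g O.
C: 33.34 g ÷ 12.01 g/mol = 2.776 mol
H: 4.664 g ÷ 1.008 g/mol = 4.627 mol
F: 17.58 g ÷ 19.00 g/mol = 0.9253 mol
O: 44.416 g ÷ 16.00 g/mol = 2.776 mol
Smallest is F at 0.9253 mol; normalising gives C 3.000, H 5.001, F 1.000, O 3.000
Ratio ≈ 3:5:1:3, so the empirical formula is C3H5FO3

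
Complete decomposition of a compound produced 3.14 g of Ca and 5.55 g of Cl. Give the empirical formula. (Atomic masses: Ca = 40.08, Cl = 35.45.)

CaCl2

Moles — Ca: 3.14 / 40.08 = 0.07834 mol; Cl: 5.55 / 35.45 = 0.1566 mol
Ratios (÷ 0.07834): Ca 1.000, Cl 1.998
≈ 1:2 → CaCl2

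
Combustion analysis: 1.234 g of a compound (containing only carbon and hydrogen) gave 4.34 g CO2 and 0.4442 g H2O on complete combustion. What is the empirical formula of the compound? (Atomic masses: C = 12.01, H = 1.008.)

C2H

mol C = 4.34 / 44.01 = 0.09861; mass C = 0.09861 × 12.01 = 1.184 g
mol H = 2 × (0.4442 / 18.02) = 0.04930; mass H = 0.04930 × 1.008 = 0.04970 g
Ratios (÷ 0.0493): C 2.000, H 1.000
→ C2H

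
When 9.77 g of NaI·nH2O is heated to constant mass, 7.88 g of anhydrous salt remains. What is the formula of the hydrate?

NaI·2H2O

Mass of water lost = 9.77 − 7.88 = 1.89 g → 1.89 / 18.02 = 0.1049 mol H2O
Molar mass of NaI = 149.89 g/mol → mol NaI = 7.88 / 149.89 = 0.05257
n = 0.1049 / 0.05257 = 2.00 ≈ 2 → NaI·2H2O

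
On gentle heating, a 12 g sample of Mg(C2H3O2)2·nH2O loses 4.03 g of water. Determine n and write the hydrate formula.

Mass of anhydrous Mg(C2H3O2)2 = 12 − 4.03 = 7.97 g
mol H2O = 4.03 / 18.02 = 0.2236
Molar mass of Mg(C2H3O2)2 = 142.40 g/mol → mol Mg(C2H3O2)2 = 7.97 / 142.40 = 0.05597
n = 0.2236 / 0.05597 = 4.00 ≈ 4 → Mg(C2H3O2)2·4H2O

Mg(C2H3O2)2·4H2O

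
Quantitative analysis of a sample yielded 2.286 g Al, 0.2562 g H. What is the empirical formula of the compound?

AlH3

Moles — Al: 2.286 / 26.98 = 0.08473 mol; H: 0.2562 / 1.008 = 0.2542 mol
Divide by the smallest (0.08473 mol Al): Al 1.000, H 3.000
→ AlH3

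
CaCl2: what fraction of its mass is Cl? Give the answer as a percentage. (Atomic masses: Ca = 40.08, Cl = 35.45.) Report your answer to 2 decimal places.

Molar mass = 1(40.08) + 2(35.45) = 110.980 g/mol
Mass of Cl per mole = 2 × 35.45 = 70.900 g
% Cl = 70.900 / 110.980 × 100 = 63.89%

63.89%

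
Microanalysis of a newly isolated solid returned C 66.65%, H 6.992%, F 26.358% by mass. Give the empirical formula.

C4H5F

Assume 100 g: 66.65 g C, 6.992 g H, 26.358 g F.
C: 66.65 g ÷ 12.01 g/mol = 5.55 mol
H: 6.992 g ÷ 1.008 g/mol = 6.937 mol
F: 26.358 g ÷ 19.00 g/mol = 1.387 mol
Divide by the smallest (1.387 mol F): C 4.000, H 5.000, F 1.000
Ratio ≈ 4:5:1, so the empirical formula is C4H5F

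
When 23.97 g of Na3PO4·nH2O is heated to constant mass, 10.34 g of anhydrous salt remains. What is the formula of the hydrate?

Na3PO4·12H2O

Mass of water lost = 23.97 − 10.34 = 13.63 g → 13.63 / 18.02 = 0.7564 mol H2O
Molar mass of Na3PO4 = 163.94 g/mol → mol Na3PO4 = 10.34 / 163.94 = 0.06307
n = 0.7564 / 0.06307 = 11.99 ≈ 12 → Na3PO4·12H2O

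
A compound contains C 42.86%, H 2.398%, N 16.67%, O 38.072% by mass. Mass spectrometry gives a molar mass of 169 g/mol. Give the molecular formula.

Assume 100 g: 42.86 g C, 2.398 g H, 16.67 g N, 38.072 g O.
n(C) = 42.86/12.01 = 3.569, n(H) = 2.398/1.008 = 2.379, n(N) = 16.67/14.01 = 1.19, n(O) = 38.072/16.00 = 2.38
Divide by the smallest (1.19 mol N): C 2.999, H 1.999, N 1.000, O 2.000
≈ 3:2:1:2 → C3H2NO2
Empirical-formula mass = 84.06 g/mol
n = 169 / 84.06 = 2.01 ≈ 2
Molecular formula = (C3H2NO2)×2 = C6H4N2O4

C6H4N2O4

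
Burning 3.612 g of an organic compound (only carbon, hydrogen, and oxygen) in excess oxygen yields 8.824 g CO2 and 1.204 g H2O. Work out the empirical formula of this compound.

mol C = 8.824 / 44.01 = 0.2005; mass C = 0.2005 × 12.01 = 2.408 g
mol H = 2 × (1.204 / 18.02) = 0.1336; mass H = 0.1336 × 1.008 = 0.1347 g
mass O = 3.612 − (2.543) = 1.069 g → mol O = 0.06683
Divide by the smallest (0.06683 mol O): C 3.000, H 2.000, O 1.000
≈ 3:2:1 → C3H2O

C3H2O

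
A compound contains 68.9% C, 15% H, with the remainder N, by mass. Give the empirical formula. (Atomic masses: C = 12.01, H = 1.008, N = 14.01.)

C5H13N

Assume 100 g: 68.9 g C, 15 g H, 16.1 g N.
C: 68.9 g ÷ 12.01 g/mol = 5.737 mol
H: 15 g ÷ 1.008 g/mol = 14.88 mol
N: 16.1 g ÷ 14.01 g/mol = 1.149 mol
Divide by the smallest (1.149 mol N): C 4.992, H 12.949, N 1.000
≈ 5:13:1 → C5H13N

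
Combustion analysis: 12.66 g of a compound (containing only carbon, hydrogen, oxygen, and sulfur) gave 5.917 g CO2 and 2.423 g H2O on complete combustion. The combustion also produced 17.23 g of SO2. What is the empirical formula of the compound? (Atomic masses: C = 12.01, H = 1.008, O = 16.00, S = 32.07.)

mol C = 5.917 / 44.01 = 0.1344; mass C = 0.1344 × 12.01 = 1.615 g
mol H = 2 × (2.423 / 18.02) = 0.2689; mass H = 0.2689 × 1.008 = 0.2711 g
mol S = 17.23 / 64.07 = 0.2689; mass S = 8.624 g
mass O = 12.66 − (10.51) = 2.150 g → mol O = 0.1344
Ratios (÷ 0.1344): C 1.001, H 2.001, O 1.000, S 2.001
≈ 1:2:1:2 → CH2OS2

CH2OS2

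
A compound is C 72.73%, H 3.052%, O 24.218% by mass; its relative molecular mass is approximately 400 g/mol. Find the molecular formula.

Assume 100 g: 72.73 g C, 3.052 g H, 24.218 g O.
Moles — C: 72.73 / 12.01 = 6.056 mol; H: 3.052 / 1.008 = 3.028 mol; O: 24.218 / 16.00 = 1.514 mol
Divide by the smallest (1.514 mol O): C 4.001, H 2.000, O 1.000
→ C4H2O
Empirical-formula mass = 66.06 g/mol
n = 400 / 66.06 = 6.06 ≈ 6
Molecular formula = (C4H2O)×6 = C24H12O6

C24H12O6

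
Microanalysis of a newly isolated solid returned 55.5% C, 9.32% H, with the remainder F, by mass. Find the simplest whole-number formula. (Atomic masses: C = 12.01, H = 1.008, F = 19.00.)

C5H10F2

Assume 100 g: 55.5 g C, 9.32 g H, 35.18 g F.
C: 55.5 g ÷ 12.01 g/mol = 4.621 mol
H: 9.32 g ÷ 1.008 g/mol = 9.246 mol
F: 35.18 g ÷ 19.00 g/mol = 1.852 mol
Ratios (÷ 1.852): C 2.496, H 4.994, F 1.000
Multiply by 2: C 4.99, H 9.99, F 2.00 → C5H10F2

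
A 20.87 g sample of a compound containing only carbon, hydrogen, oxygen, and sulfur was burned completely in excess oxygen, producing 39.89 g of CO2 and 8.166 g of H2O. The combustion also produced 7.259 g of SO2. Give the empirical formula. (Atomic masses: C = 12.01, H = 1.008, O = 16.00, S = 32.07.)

mol C = 39.89 / 44.01 = 0.9064; mass C = 0.9064 × 12.01 = 10.89 g
mol H = 2 × (8.166 / 18.02) = 0.9063; mass H = 0.9063 × 1.008 = 0.9136 g
mol S = 7.259 / 64.07 = 0.1133; mass S = 3.633 g
mass O = 20.87 − (15.43) = 5.437 g → mol O = 0.3398
Smallest is S at 0.1133 mol; normalising gives C 8.000, H 7.999, O 2.999, S 1.000
≈ 8:8:3:1 → C8H8O3S

C8H8O3S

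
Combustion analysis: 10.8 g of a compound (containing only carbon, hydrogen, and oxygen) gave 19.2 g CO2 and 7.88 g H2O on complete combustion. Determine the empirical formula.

mol C = 19.2 / 44.01 = 0.4363; mass C = 0.4363 × 12.01 = 5.240 g
mol H = 2 × (7.88 / 18.02) = 0.8746; mass H = 0.8746 × 1.008 = 0.8816 g
mass O = 10.8 − (6.121) = 4.679 g → mol O = 0.2924
Divide by the smallest (0.2924 mol O): C 1.492, H 2.991, O 1.000
Scaling by 2: C 2.98, H 5.98, O 2.00 → C3H6O2

C3H6O2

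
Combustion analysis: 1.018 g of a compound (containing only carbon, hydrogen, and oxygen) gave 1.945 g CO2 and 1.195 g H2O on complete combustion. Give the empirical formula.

mol C = 1.945 / 44.01 = 0.04419; mass C = 0.04419 × 12.01 = 0.5308 g
mol H = 2 × (1.195 / 18.02) = 0.1326; mass H = 0.1326 × 1.008 = 0.1337 g
mass O = 1.018 − (0.6645) = 0.3535 g → mol O = 0.02210
Divide by the smallest (0.0221 mol O): C 2.000, H 6.003, O 1.000
≈ 2:6:1 → C2H6O

C2H6O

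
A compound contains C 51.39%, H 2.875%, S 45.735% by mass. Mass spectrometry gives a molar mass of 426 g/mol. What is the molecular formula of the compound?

Assume 100 g: 51.39 g C, 2.875 g H, 45.735 g S.
n(C) = 51.39/12.01 = 4.279, n(H) = 2.875/1.008 = 2.852, n(S) = 45.735/32.07 = 1.426
Divide by the smallest (1.426 mol S): C 3.000, H 2.000, S 1.000
→ C3H2S
Empirical-formula mass = 70.12 g/mol
n = 426 / 70.12 = 6.08 ≈ 6
Molecular formula = (C3H2S)×6 = C18H12S6

C18H12S6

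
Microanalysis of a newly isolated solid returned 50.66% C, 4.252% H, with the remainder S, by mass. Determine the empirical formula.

C3H3S

Assume 100 g: 50.66 g C, 4.252 g H, 45.088 g S.
n(C) = 50.66/12.01 = 4.218, n(H) = 4.252/1.008 = 4.218, n(S) = 45.088/32.07 = 1.406
Ratios (÷ 1.406): C 3.000, H 3.000, S 1.000
≈ 3:3:1 → C3H3S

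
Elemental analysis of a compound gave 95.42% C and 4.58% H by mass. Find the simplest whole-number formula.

Assume 100 g: 95.42 g C, 4.58 g H.
n(C) = 95.42/12.01 = 7.945, n(H) = 4.58/1.008 = 4.544
Smallest is H at 4.544 mol; normalising gives C 1.749, H 1.000
Scaling by 4: C 6.99, H 4.00 → C7H4

C7H4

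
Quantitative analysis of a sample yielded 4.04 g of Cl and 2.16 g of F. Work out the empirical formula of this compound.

Cl: 4.04 g ÷ 35.45 g/mol = 0.114 mol
F: 2.16 g ÷ 19.00 g/mol = 0.1137 mol
Ratios (÷ 0.1137): Cl 1.002, F 1.000
→ ClF

ClF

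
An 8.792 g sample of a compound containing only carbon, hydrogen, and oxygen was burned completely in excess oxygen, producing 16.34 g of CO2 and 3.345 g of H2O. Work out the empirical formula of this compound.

mol C = 16.34 / 44.01 = 0.3713; mass C = 0.3713 × 12.01 = 4.459 g
mol H = 2 × (3.345 / 18.02) = 0.3713; mass H = 0.3713 × 1.008 = 0.3742 g
mass O = 8.792 − (4.833) = 3.959 g → mol O = 0.2474
Divide by the smallest (0.2474 mol O): C 1.501, H 1.501, O 1.000
×2: C 3.00, H 3.00, O 2.00 → C3H3O2

C3H3O2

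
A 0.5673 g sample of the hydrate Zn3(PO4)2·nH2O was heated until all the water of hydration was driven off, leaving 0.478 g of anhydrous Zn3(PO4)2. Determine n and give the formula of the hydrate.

Mass of water lost = 0.5673 − 0.478 = 0.0893 g → 0.0893 / 18.02 = 0.004956 mol H2O
Molar mass of Zn3(PO4)2 = 386.08 g/mol → mol Zn3(PO4)2 = 0.478 / 386.08 = 0.001238
n = 0.004956 / 0.001238 = 4.00 ≈ 4 → Zn3(PO4)2·4H2O

Zn3(PO4)2·4H2O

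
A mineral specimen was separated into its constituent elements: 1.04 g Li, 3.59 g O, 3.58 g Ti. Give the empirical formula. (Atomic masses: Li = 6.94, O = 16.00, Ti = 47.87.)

Moles — Li: 1.04 / 6.94 = 0.1499 mol; O: 3.59 / 16.00 = 0.2244 mol; Ti: 3.58 / 47.87 = 0.07479 mol
Ratios (÷ 0.07479): Li 2.004, O 3.000, Ti 1.000
≈ 2:3:1 → Li2O3Ti

Li2O3Ti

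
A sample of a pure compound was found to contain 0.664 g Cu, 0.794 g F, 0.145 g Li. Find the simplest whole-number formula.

CuF4Li2

n(Cu) = 0.664/63.55 = 0.01045, n(F) = 0.794/19.00 = 0.04179, n(Li) = 0.145/6.94 = 0.02089
Divide by the smallest (0.01045 mol Cu): Cu 1.000, F 4.000, Li 2.000
Ratio ≈ 1:4:2, so the empirical formula is CuF4Li2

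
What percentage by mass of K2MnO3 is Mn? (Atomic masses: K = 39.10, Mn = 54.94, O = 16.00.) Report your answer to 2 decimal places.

30.33%

Molar mass = 2(39.10) + 1(54.94) + 3(16.00) = 181.140 g/mol
Mass of Mn per mole = 1 × 54.94 = 54.940 g
% Mn = 54.940 / 181.140 × 100 = 30.33%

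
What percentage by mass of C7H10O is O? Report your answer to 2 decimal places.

14.53%

Molar mass = 7(12.01) + 10(1.008) + 1(16.00) = 110.150 g/mol
Mass of O per mole = 1 × 16.00 = 16.000 g
% O = 16.000 / 110.150 × 100 = 14.53%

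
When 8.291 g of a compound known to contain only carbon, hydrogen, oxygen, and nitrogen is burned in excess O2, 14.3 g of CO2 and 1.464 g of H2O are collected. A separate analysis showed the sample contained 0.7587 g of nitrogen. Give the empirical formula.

mol C = 14.3 / 44.01 = 0.3249; mass C = 0.3249 × 12.01 = 3.902 g
mol H = 2 × (1.464 / 18.02) = 0.1625; mass H = 0.1625 × 1.008 = 0.1638 g
mol N = 0.7587 / 14.01 = 0.05415
mass O = 8.291 − (4.825) = 3.466 g → mol O = 0.2166
Ratios (÷ 0.05415): C 6.000, H 3.000, N 1.000, O 4.000
Ratio ≈ 6:3:1:4, so the empirical formula is C6H3NO4

C6H3NO4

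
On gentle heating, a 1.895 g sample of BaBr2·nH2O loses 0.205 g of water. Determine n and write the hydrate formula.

Mass of anhydrous BaBr2 = 1.895 − 0.205 = 1.69 g
mol H2O = 0.205 / 18.02 = 0.01138
Molar mass of BaBr2 = 297.13 g/mol → mol BaBr2 = 1.69 / 297.13 = 0.005688
n = 0.01138 / 0.005688 = 2.00 ≈ 2 → BaBr2·2H2O

BaBr2·2H2O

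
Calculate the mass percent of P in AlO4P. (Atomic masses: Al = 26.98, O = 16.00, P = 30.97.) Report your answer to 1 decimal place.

Molar mass = 1(26.98) + 4(16.00) + 1(30.97) = 121.950 g/mol
Mass of P per mole = 1 × 30.97 = 30.970 g
% P = 30.970 / 121.950 × 100 = 25.4%

25.4%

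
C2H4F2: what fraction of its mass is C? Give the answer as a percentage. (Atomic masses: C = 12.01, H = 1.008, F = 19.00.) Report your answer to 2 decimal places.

Molar mass = 2(12.01) + 4(1.008) + 2(19.00) = 66.052 g/mol
Mass of C per mole = 2 × 12.01 = 24.020 g
% C = 24.020 / 66.052 × 100 = 36.37%

36.37%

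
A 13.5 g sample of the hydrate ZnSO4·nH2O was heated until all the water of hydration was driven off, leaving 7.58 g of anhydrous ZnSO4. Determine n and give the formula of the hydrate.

Mass of water lost = 13.5 − 7.58 = 5.92 g → 5.92 / 18.02 = 0.3285 mol H2O
Molar mass of ZnSO4 = 161.45 g/mol → mol ZnSO4 = 7.58 / 161.45 = 0.04695
n = 0.3285 / 0.04695 = 7.00 ≈ 7 → ZnSO4·7H2O

ZnSO4·7H2O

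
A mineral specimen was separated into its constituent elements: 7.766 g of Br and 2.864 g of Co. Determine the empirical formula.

Br2Co

n(Br) = 7.766/79.90 = 0.0972, n(Co) = 2.864/58.93 = 0.0486
Ratios (÷ 0.0486): Br 2.000, Co 1.000
≈ 2:1 → Br2Co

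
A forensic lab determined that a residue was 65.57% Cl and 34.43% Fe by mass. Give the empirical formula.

Assume 100 g: 65.57 g Cl, 34.43 g Fe.
n(Cl) = 65.57/35.45 = 1.85, n(Fe) = 34.43/55.85 = 0.6165
Ratios (÷ 0.6165): Cl 3.000, Fe 1.000
Ratio ≈ 3:1, so the empirical formula is Cl3Fe

Cl3Fe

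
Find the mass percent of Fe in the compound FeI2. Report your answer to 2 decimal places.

Molar mass = 1(55.85) + 2(126.90) = 309.650 g/mol
Mass of Fe per mole = 1 × 55.85 = 55.850 g
% Fe = 55.850 / 309.650 × 100 = 18.04%

18.04%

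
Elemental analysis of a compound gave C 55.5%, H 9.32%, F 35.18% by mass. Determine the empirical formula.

C5H10F2

Assume 100 g: 55.5 g C, 9.32 g H, 35.18 g F.
Moles — C: 55.5 / 12.01 = 4.621 mol; H: 9.32 / 1.008 = 9.246 mol; F: 35.18 / 19.00 = 1.852 mol
Smallest is F at 1.852 mol; normalising gives C 2.496, H 4.994, F 1.000
Multiply by 2: C 4.99, H 9.99, F 2.00 → C5H10F2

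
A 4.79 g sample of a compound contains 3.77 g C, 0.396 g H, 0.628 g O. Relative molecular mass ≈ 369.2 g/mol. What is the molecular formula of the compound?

n(C) = 3.77/12.01 = 0.3139, n(H) = 0.396/1.008 = 0.3929, n(O) = 0.628/16.00 = 0.03925
Ratios (÷ 0.03925): C 7.998, H 10.009, O 1.000
→ C8H10O
Empirical-formula mass = 122.16 g/mol
n = 369.2 / 122.16 = 3.02 ≈ 3
Molecular formula = (C8H10O)×3 = C24H30O3

C24H30O3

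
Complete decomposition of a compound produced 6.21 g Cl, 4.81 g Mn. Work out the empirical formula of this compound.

Cl2Mn

n(Cl) = 6.21/35.45 = 0.1752, n(Mn) = 4.81/54.94 = 0.08755
Divide by the smallest (0.08755 mol Mn): Cl 2.001, Mn 1.000
≈ 2:1 → Cl2Mn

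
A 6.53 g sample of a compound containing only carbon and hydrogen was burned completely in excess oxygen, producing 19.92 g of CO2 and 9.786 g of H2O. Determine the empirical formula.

mol C = 19.92 / 44.01 = 0.4526; mass C = 0.4526 × 12.01 = 5.436 g
mol H = 2 × (9.786 / 18.02) = 1.086; mass H = 1.086 × 1.008 = 1.095 g
Smallest is C at 0.4526 mol; normalising gives C 1.000, H 2.400
Multiply by 5: C 5.00, H 12.00 → C5H12

C5H12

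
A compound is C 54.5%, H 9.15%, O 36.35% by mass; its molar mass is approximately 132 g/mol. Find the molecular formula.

C6H12O3

Assume 100 g: 54.5 g C, 9.15 g H, 36.35 g O.
C: 54.5 g ÷ 12.01 g/mol = 4.538 mol
H: 9.15 g ÷ 1.008 g/mol = 9.077 mol
O: 36.35 g ÷ 16.00 g/mol = 2.272 mol
Ratios (÷ 2.272): C 1.997, H 3.996, O 1.000
≈ 2:4:1 → C2H4O
Empirical-formula mass = 44.05 g/mol
n = 132 / 44.05 = 3.00 ≈ 3
Molecular formula = (C2H4O)×3 = C6H12O3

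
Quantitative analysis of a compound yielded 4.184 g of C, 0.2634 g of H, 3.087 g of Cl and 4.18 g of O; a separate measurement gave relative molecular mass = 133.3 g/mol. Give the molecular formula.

C4H3ClO3

n(C) = 4.184/12.01 = 0.3484, n(H) = 0.2634/1.008 = 0.2613, n(Cl) = 3.087/35.45 = 0.08708, n(O) = 4.18/16.00 = 0.2612
Ratios (÷ 0.08708): C 4.001, H 3.001, Cl 1.000, O 3.000
→ C4H3ClO3
Empirical-formula mass = 134.51 g/mol
n = 133.3 / 134.51 = 0.99 ≈ 1
Molecular formula = empirical formula = C4H3ClO3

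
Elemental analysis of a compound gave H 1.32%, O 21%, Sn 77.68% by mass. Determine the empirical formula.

Assume 100 g: 1.32 g H, 21 g O, 77.68 g Sn.
H: 1.32 g ÷ 1.008 g/mol = 1.31 mol
O: 21 g ÷ 16.00 g/mol = 1.312 mol
Sn: 77.68 g ÷ 118.71 g/mol = 0.6544 mol
Ratios (÷ 0.6544): H 2.001, O 2.006, Sn 1.000
Ratio ≈ 2:2:1, so the empirical formula is H2O2Sn

H2O2Sn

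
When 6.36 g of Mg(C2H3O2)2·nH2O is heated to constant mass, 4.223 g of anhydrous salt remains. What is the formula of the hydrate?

Mg(C2H3O2)2·4H2O

Mass of water lost = 6.36 − 4.223 = 2.137 g → 2.137 / 18.02 = 0.1186 mol H2O
Molar mass of Mg(C2H3O2)2 = 142.40 g/mol → mol Mg(C2H3O2)2 = 4.223 / 142.40 = 0.02966
n = 0.1186 / 0.02966 = 4.00 ≈ 4 → Mg(C2H3O2)2·4H2O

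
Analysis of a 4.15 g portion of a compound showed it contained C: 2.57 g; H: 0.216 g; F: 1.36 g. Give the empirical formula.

C3H3F

C: 2.57 g ÷ 12.01 g/mol = 0.214 mol
H: 0.216 g ÷ 1.008 g/mol = 0.2143 mol
F: 1.36 g ÷ 19.00 g/mol = 0.07158 mol
Divide by the smallest (0.07158 mol F): C 2.990, H 2.994, F 1.000
≈ 3:3:1 → C3H3F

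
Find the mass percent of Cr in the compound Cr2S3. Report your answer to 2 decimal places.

51.95%

Molar mass = 2(52.00) + 3(32.07) = 200.210 g/mol
Mass of Cr per mole = 2 × 52.00 = 104.000 g
% Cr = 104.000 / 200.210 × 100 = 51.95%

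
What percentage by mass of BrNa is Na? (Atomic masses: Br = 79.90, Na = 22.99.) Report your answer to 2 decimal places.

Molar mass = 1(79.90) + 1(22.99) = 102.890 g/mol
Mass of Na per mole = 1 × 22.99 = 22.990 g
% Na = 22.990 / 102.890 × 100 = 22.34%

22.34%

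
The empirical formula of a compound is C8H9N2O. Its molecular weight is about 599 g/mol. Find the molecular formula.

C32H36N8O4

Empirical-formula mass = 149.17 g/mol
n = 599 / 149.17 = 4.02 ≈ 4
Molecular formula = (C8H9N2O)4 = C32H36N8O4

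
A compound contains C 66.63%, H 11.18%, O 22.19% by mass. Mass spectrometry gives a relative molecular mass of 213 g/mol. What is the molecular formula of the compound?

C12H24O3

Assume 100 g: 66.63 g C, 11.18 g H, 22.19 g O.
Moles — C: 66.63 / 12.01 = 5.548 mol; H: 11.18 / 1.008 = 11.09 mol; O: 22.19 / 16.00 = 1.387 mol
Smallest is O at 1.387 mol; normalising gives C 4.000, H 7.997, O 1.000
≈ 4:8:1 → C4H8O
Empirical-formula mass = 72.10 g/mol
n = 213 / 72.10 = 2.95 ≈ 3
Molecular formula = (C4H8O)×3 = C12H24O3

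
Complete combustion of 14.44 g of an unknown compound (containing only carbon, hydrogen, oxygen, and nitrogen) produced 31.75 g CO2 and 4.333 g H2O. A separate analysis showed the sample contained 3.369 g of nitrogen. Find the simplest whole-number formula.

mol C = 31.75 / 44.01 = 0.7214; mass C = 0.7214 × 12.01 = 8.664 g
mol H = 2 × (4.333 / 18.02) = 0.4809; mass H = 0.4809 × 1.008 = 0.4848 g
mol N = 3.369 / 14.01 = 0.2405
mass O = 14.44 − (12.52) = 1.922 g → mol O = 0.1201
Divide by the smallest (0.1201 mol O): C 6.006, H 4.004, N 2.002, O 1.000
Ratio ≈ 6:4:2:1, so the empirical formula is C6H4N2O

C6H4N2O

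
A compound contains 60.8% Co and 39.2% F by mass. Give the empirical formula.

Assume 100 g: 60.8 g Co, 39.2 g F.
n(Co) = 60.8/58.93 = 1.032, n(F) = 39.2/19.00 = 2.063
Divide by the smallest (1.032 mol Co): Co 1.000, F 2.000
Ratio ≈ 1:2, so the empirical formula is CoF2

CoF2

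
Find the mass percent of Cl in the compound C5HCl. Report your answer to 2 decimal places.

36.73%

Molar mass = 5(12.01) + 1(1.008) + 1(35.45) = 96.508 g/mol
Mass of Cl per mole = 1 × 35.45 = 35.450 g
% Cl = 35.450 / 96.508 × 100 = 36.73%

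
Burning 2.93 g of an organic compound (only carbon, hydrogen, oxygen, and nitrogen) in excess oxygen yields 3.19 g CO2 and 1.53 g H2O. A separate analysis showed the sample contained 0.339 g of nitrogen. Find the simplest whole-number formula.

C3H7NO4

mol C = 3.19 / 44.01 = 0.07248; mass C = 0.07248 × 12.01 = 0.8705 g
mol H = 2 × (1.53 / 18.02) = 0.1698; mass H = 0.1698 × 1.008 = 0.1712 g
mol N = 0.339 / 14.01 = 0.02420
mass O = 2.93 − (1.381) = 1.549 g → mol O = 0.09683
Ratios (÷ 0.0242): C 2.996, H 7.018, N 1.000, O 4.002
Ratio ≈ 3:7:1:4, so the empirical formula is C3H7NO4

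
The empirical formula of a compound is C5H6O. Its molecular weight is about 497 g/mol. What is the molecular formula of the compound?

C30H36O6

Empirical-formula mass = 82.10 g/mol
n = 497 / 82.10 = 6.05 ≈ 6
Molecular formula = (C5H6O)6 = C30H36O6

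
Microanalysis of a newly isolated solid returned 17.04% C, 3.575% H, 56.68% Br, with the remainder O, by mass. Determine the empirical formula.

C2H5BrO2

Assume 100 g: 17.04 g C, 3.575 g H, 56.68 g Br, 22.705 g O.
n(C) = 17.04/12.01 = 1.419, n(H) = 3.575/1.008 = 3.547, n(Br) = 56.68/79.90 = 0.7094, n(O) = 22.705/16.00 = 1.419
Divide by the smallest (0.7094 mol Br): C 2.000, H 5.000, Br 1.000, O 2.000
≈ 2:5:1:2 → C2H5BrO2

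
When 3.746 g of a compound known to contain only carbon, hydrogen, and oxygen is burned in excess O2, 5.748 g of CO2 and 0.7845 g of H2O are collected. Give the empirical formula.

C3H2O3

mol C = 5.748 / 44.01 = 0.1306; mass C = 0.1306 × 12.01 = 1.569 g
mol H = 2 × (0.7845 / 18.02) = 0.08707; mass H = 0.08707 × 1.008 = 0.08777 g
mass O = 3.746 − (1.656) = 2.090 g → mol O = 0.1306
Divide by the smallest (0.08707 mol H): C 1.500, H 1.000, O 1.500
Scaling by 2: C 3.00, H 2.00, O 3.00 → C3H2O3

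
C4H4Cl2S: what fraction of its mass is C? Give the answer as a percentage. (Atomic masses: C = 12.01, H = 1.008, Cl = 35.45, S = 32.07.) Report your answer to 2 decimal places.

Molar mass = 4(12.01) + 4(1.008) + 2(35.45) + 1(32.07) = 155.042 g/mol
Mass of C per mole = 4 × 12.01 = 48.040 g
% C = 48.040 / 155.042 × 100 = 30.99%

30.99%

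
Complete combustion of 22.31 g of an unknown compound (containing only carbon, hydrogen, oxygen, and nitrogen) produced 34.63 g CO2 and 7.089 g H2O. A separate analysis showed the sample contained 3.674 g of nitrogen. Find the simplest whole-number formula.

C3H3NO2

mol C = 34.63 / 44.01 = 0.7869; mass C = 0.7869 × 12.01 = 9.450 g
mol H = 2 × (7.089 / 18.02) = 0.7868; mass H = 0.7868 × 1.008 = 0.7931 g
mol N = 3.674 / 14.01 = 0.2622
mass O = 22.31 − (13.92) = 8.393 g → mol O = 0.5245
Ratios (÷ 0.2622): C 3.001, H 3.000, N 1.000, O 2.000
→ C3H3NO2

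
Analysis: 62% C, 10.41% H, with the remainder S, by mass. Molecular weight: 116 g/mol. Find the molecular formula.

Assume 100 g: 62 g C, 10.41 g H, 27.59 g S.
C: 62 g ÷ 12.01 g/mol = 5.162 mol
H: 10.41 g ÷ 1.008 g/mol = 10.33 mol
S: 27.59 g ÷ 32.07 g/mol = 0.8603 mol
Divide by the smallest (0.8603 mol S): C 6.001, H 12.004, S 1.000
Ratio ≈ 6:12:1, so the empirical formula is C6H12S
Empirical-formula mass = 116.23 g/mol
n = 116 / 116.23 = 1.00 ≈ 1
Molecular formula = empirical formula = C6H12S

C6H12S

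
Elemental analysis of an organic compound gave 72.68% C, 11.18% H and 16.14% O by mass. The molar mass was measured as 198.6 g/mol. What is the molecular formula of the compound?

C12H22O2

Assume 100 g: 72.68 g C, 11.18 g H, 16.14 g O.
n(C) = 72.68/12.01 = 6.052, n(H) = 11.18/1.008 = 11.09, n(O) = 16.14/16.00 = 1.009
Ratios (÷ 1.009): C 5.999, H 10.995, O 1.000
≈ 6:11:1 → C6H11O
Empirical-formula mass = 99.15 g/mol
n = 198.6 / 99.15 = 2.00 ≈ 2
Molecular formula = (C6H11O)×2 = C12H22O2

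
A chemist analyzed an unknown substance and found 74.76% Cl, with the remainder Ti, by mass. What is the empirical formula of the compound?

Cl4Ti

Assume 100 g: 74.76 g Cl, 25.24 g Ti.
Cl: 74.76 g ÷ 35.45 g/mol = 2.109 mol
Ti: 25.24 g ÷ 47.87 g/mol = 0.5273 mol
Smallest is Ti at 0.5273 mol; normalising gives Cl 4.000, Ti 1.000
→ Cl4Ti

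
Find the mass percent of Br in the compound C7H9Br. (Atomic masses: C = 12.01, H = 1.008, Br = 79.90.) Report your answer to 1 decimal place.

46.2%

Molar mass = 7(12.01) + 9(1.008) + 1(79.90) = 173.042 g/mol
Mass of Br per mole = 1 × 79.90 = 79.900 g
% Br = 79.900 / 173.042 × 100 = 46.2%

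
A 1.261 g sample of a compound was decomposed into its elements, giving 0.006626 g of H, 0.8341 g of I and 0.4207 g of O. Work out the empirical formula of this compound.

HIO4

n(H) = 0.006626/1.008 = 0.006573, n(I) = 0.8341/126.90 = 0.006573, n(O) = 0.4207/16.00 = 0.02629
Ratios (÷ 0.006573): H 1.000, I 1.000, O 4.000
≈ 1:1:4 → HIO4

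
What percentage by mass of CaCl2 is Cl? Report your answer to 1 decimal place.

Molar mass = 1(40.08) + 2(35.45) = 110.980 g/mol
Mass of Cl per mole = 2 × 35.45 = 70.900 g
% Cl = 70.900 / 110.980 × 100 = 63.9%

63.9%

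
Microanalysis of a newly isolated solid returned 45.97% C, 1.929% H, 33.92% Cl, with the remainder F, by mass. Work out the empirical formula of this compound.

Assume 100 g: 45.97 g C, 1.929 g H, 33.92 g Cl, 18.181 g F.
Moles — C: 45.97 / 12.01 = 3.828 mol; H: 1.929 / 1.008 = 1.914 mol; Cl: 33.92 / 35.45 = 0.9568 mol; F: 18.181 / 19.00 = 0.9569 mol
Divide by the smallest (0.9568 mol Cl): C 4.000, H 2.000, Cl 1.000, F 1.000
Ratio ≈ 4:2:1:1, so the empirical formula is C4H2ClF

C4H2ClF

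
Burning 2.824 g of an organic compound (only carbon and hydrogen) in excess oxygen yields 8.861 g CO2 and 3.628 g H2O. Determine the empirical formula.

mol C = 8.861 / 44.01 = 0.2013; mass C = 0.2013 × 12.01 = 2.418 g
mol H = 2 × (3.628 / 18.02) = 0.4027; mass H = 0.4027 × 1.008 = 0.4059 g
Smallest is C at 0.2013 mol; normalising gives C 1.000, H 2.000
≈ 1:2 → CH2

CH2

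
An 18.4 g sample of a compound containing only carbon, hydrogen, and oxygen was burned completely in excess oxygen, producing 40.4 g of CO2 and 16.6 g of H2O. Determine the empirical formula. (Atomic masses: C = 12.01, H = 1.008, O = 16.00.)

mol C = 40.4 / 44.01 = 0.9180; mass C = 0.9180 × 12.01 = 11.02 g
mol H = 2 × (16.6 / 18.02) = 1.842; mass H = 1.842 × 1.008 = 1.857 g
mass O = 18.4 − (12.88) = 5.518 g → mol O = 0.3449
Smallest is O at 0.3449 mol; normalising gives C 2.662, H 5.342, O 1.000
Scaling by 3: C 7.99, H 16.03, O 3.00 → C8H16O3

C8H16O3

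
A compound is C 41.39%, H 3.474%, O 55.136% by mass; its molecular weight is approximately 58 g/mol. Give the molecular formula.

Assume 100 g: 41.39 g C, 3.474 g H, 55.136 g O.
Moles — C: 41.39 / 12.01 = 3.446 mol; H: 3.474 / 1.008 = 3.446 mol; O: 55.136 / 16.00 = 3.446 mol
Ratios (÷ 3.446): C 1.000, H 1.000, O 1.000
≈ 1:1:1 → CHO
Empirical-formula mass = 29.02 g/mol
n = 58 / 29.02 = 2.00 ≈ 2
Molecular formula = (CHO)×2 = C2H2O2

C2H2O2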